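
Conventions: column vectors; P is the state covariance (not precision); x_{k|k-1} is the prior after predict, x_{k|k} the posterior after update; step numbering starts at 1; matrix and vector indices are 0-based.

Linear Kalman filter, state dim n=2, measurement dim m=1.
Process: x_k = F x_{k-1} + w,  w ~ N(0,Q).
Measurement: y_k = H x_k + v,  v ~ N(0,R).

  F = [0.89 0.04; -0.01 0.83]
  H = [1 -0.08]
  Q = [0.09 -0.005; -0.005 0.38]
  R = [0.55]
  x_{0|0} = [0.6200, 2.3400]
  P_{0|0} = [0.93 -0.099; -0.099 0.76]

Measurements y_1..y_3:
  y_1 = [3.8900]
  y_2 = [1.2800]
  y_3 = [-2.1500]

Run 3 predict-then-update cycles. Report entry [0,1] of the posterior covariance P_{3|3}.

P_post[0,1] = 0.0713

step 1: x^-=[0.6454, 1.9360]  P^-=[0.8208 -0.0611; -0.0611 0.9053]  S=[1.3864]  K=[0.5956; -0.0963]  nu=[3.3995]  x^+=[2.6701, 1.6085]  P^+=[0.3290 0.0184; 0.0184 0.8924]
step 2: x^-=[2.4407, 1.3084]  P^-=[0.3534 0.0353; 0.0353 0.9945]  S=[0.9041]  K=[0.3877; -0.0490]  nu=[-1.0560]  x^+=[2.0312, 1.3601]  P^+=[0.2175 0.0525; 0.0525 0.9924]
step 3: x^-=[1.8622, 1.1085]  P^-=[0.2676 0.0647; 0.0647 1.0628]  S=[0.8140]  K=[0.3223; -0.0249]  nu=[-3.9235]  x^+=[0.5975, 1.2063]  P^+=[0.1830 0.0713; 0.0713 1.0623]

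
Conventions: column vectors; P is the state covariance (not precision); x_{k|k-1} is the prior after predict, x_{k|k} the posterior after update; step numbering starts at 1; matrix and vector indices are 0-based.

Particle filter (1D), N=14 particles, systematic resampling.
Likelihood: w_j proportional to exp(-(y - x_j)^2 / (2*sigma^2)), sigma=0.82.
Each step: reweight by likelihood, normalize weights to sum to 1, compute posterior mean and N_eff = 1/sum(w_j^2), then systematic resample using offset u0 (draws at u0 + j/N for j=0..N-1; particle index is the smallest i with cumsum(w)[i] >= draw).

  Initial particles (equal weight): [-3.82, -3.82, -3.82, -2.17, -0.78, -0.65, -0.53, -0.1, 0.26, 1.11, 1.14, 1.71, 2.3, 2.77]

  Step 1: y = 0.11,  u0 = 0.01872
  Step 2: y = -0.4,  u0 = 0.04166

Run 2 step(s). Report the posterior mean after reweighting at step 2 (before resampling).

step 1: w=[0.0000, 0.0000, 0.0000, 0.0042, 0.1104, 0.1295, 0.1467, 0.1925, 0.1956, 0.0946, 0.0904, 0.0296, 0.0056, 0.0010]  mean=0.0490  Neff=6.9538  idx=[4, 4, 5, 5, 6, 6, 7, 7, 8, 8, 8, 9, 10, 10]
step 2: w=[0.0877, 0.0877, 0.0932, 0.0932, 0.0964, 0.0964, 0.0913, 0.0913, 0.0706, 0.0706, 0.0706, 0.0179, 0.0167, 0.0167]  mean=-0.2652  Neff=11.9360  idx=[0, 1, 2, 2, 3, 4, 5, 5, 6, 7, 8, 9, 10, 12]

post_mean = -0.2652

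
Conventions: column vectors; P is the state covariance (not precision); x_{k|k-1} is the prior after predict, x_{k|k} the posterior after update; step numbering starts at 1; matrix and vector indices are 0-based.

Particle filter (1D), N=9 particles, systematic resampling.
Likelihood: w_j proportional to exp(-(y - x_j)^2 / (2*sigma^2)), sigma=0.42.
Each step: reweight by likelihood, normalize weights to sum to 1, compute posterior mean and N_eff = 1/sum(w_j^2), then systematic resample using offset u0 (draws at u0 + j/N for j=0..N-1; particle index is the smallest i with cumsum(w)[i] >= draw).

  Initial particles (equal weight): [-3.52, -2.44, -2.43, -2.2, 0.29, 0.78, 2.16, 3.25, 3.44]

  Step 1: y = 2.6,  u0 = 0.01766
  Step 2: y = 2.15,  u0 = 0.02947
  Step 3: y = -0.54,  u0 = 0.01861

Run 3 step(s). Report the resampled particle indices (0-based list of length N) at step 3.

step 1: w=[0.0000, 0.0000, 0.0000, 0.0000, 0.0000, 0.0001, 0.5691, 0.2975, 0.1333]  mean=2.6548  Neff=2.3247  idx=[6, 6, 6, 6, 6, 7, 7, 7, 8]
step 2: w=[0.1958, 0.1958, 0.1958, 0.1958, 0.1958, 0.0063, 0.0063, 0.0063, 0.0018]  mean=2.1830  Neff=5.2112  idx=[0, 0, 1, 1, 2, 2, 3, 4, 4]
step 3: w=[0.1111, 0.1111, 0.1111, 0.1111, 0.1111, 0.1111, 0.1111, 0.1111, 0.1111]  mean=2.1600  Neff=9.0000  idx=[0, 1, 2, 3, 4, 5, 6, 7, 8]

resampled_idx = [0, 1, 2, 3, 4, 5, 6, 7, 8]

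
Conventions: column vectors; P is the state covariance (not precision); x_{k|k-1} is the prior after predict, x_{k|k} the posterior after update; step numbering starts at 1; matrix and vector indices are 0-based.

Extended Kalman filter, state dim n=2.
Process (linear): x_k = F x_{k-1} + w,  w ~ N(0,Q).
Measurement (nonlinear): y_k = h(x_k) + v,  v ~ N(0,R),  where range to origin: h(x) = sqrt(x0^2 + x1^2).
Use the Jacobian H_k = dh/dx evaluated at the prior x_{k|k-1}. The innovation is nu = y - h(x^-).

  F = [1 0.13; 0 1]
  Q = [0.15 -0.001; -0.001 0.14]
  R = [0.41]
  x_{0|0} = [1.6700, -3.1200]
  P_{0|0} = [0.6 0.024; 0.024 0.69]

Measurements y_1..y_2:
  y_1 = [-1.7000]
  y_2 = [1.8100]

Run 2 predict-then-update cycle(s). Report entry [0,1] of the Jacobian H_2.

step 1: x^-=[1.2644, -3.1200]  P^-=[0.7679 0.1127; 0.1127 0.8300]  H_jac=[0.3756 -0.9268]  S=[1.1528]  K=[0.1596; -0.6306]  nu=[-5.0665]  x^+=[0.4559, 0.0747]  P^+=[0.7385 0.2287; 0.2287 0.3716]
step 2: x^-=[0.4656, 0.0747]  P^-=[0.9543 0.2760; 0.2760 0.5116]  H_jac=[0.9874 0.1585]  S=[1.4396]  K=[0.6849; 0.2456]  nu=[1.3384]  x^+=[1.3823, 0.4035]  P^+=[0.2790 0.0338; 0.0338 0.4248]

H_jac[0,1] = 0.1585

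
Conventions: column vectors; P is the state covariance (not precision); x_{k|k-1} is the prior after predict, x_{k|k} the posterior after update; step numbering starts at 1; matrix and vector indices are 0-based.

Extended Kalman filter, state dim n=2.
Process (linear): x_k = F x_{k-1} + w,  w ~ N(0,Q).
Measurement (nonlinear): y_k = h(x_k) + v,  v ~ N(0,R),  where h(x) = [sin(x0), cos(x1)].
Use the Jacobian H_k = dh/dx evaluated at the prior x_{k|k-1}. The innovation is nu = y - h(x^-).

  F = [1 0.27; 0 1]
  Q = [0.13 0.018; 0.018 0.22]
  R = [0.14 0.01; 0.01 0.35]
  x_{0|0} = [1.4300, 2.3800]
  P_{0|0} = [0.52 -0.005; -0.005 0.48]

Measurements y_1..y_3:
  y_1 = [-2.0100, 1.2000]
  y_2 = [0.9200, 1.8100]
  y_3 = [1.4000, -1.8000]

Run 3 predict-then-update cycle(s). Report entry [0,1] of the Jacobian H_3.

step 1: x^-=[2.0726, 2.3800]  P^-=[0.6823 0.1426; 0.1426 0.7000]  H_jac=[-0.4810 0.0000; 0.0000 -0.6901]  S=[0.2979 0.0573; 0.0573 0.6833]  K=[-1.0917 -0.0524; -0.0958 -0.6989]  nu=[-2.8867, 1.9237]  x^+=[5.1233, 1.3120]  P^+=[0.3188 0.0424; 0.0424 0.3558]
step 2: x^-=[5.4775, 1.3120]  P^-=[0.4977 0.1565; 0.1565 0.5758]  H_jac=[0.6926 0.0000; 0.0000 -0.9667]  S=[0.3788 -0.0948; -0.0948 0.8881]  K=[0.8913 -0.0752; 0.1329 -0.6126]  nu=[1.6413, 1.5541]  x^+=[6.8235, 0.5780]  P^+=[0.1791 0.0180; 0.0180 0.2204]
step 3: x^-=[6.9796, 0.5780]  P^-=[0.3349 0.0955; 0.0955 0.4404]  H_jac=[0.7672 0.0000; 0.0000 -0.5464]  S=[0.3371 -0.0300; -0.0300 0.4815]  K=[0.7567 -0.0612; 0.1738 -0.4889]  nu=[0.7586, -2.6375]  x^+=[7.7149, 1.9995]  P^+=[0.1373 0.0253; 0.0253 0.3100]

H_jac[0,1] = 0.0000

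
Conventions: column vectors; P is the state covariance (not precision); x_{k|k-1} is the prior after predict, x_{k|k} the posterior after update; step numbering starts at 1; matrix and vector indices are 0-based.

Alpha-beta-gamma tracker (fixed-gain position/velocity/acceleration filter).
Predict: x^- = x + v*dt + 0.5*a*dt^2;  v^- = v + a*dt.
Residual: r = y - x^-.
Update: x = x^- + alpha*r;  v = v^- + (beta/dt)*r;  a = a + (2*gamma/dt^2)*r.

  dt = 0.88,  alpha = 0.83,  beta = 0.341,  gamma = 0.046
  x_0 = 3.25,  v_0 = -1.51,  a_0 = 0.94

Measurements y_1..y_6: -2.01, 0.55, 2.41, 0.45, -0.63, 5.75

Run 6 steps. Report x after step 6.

x_post = 4.8856

step 1: x_pred=2.2852  r=-4.2952  x^+=-1.2798  v^+=-2.3472  a^+=0.4297
step 2: x_pred=-3.1789  r=3.7289  x^+=-0.0839  v^+=-0.5241  a^+=0.8727
step 3: x_pred=-0.2072  r=2.6172  x^+=1.9651  v^+=1.2581  a^+=1.1837
step 4: x_pred=3.5305  r=-3.0805  x^+=0.9737  v^+=1.1060  a^+=0.8177
step 5: x_pred=2.2636  r=-2.8936  x^+=-0.1381  v^+=0.7043  a^+=0.4739
step 6: x_pred=0.6652  r=5.0848  x^+=4.8856  v^+=3.0917  a^+=1.0780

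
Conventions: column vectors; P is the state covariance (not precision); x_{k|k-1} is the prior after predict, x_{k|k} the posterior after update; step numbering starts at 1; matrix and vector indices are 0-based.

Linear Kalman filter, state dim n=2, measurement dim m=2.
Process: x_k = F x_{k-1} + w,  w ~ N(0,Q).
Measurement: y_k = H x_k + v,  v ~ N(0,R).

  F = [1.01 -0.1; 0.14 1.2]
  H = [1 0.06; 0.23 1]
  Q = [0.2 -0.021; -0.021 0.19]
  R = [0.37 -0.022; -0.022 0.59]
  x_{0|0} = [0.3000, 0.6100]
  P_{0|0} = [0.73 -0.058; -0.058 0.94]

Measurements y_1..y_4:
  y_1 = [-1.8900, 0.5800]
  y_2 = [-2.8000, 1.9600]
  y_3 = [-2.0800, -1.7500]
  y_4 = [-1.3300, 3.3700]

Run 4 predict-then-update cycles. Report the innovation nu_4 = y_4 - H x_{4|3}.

innov = [0.9935, 3.9571]

step 1: x^-=[0.2420, 0.7740]  P^-=[0.9658 -0.1001; -0.1001 1.5384]  S=[1.3293 0.1910; 0.1910 2.1335]  K=[0.7231 -0.0075; -0.1093 0.7201]  nu=[-2.1784, -0.2497]  x^+=[-1.3313, 0.8323]  P^+=[0.2727 -0.0831; -0.0831 0.4464]
step 2: x^-=[-1.4279, 0.8124]  P^-=[0.4994 -0.1355; -0.1355 0.8102]  S=[0.8561 0.0041; 0.0041 1.3643]  K=[0.5740 -0.0169; -0.1042 0.5713]  nu=[-1.4209, 1.4760]  x^+=[-2.2683, 1.8038]  P^+=[0.2171 -0.0725; -0.0725 0.3561]
step 3: x^-=[-2.4713, 1.8470]  P^-=[0.4397 -0.1199; -0.1199 0.6826]  S=[0.7977 -0.0015; -0.0015 1.2407]  K=[0.5421 -0.0145; -0.0980 0.5278]  nu=[0.2805, -3.0286]  x^+=[-2.2754, 0.2209]  P^+=[0.2049 -0.0676; -0.0676 0.3291]
step 4: x^-=[-2.3203, -0.0534]  P^-=[0.4260 -0.1125; -0.1125 0.6452]  S=[0.7848 0.0006; 0.0006 1.2060]  K=[0.5342 -0.0123; -0.0944 0.5136]  nu=[0.9935, 3.9571]  x^+=[-1.8383, 1.8851]  P^+=[0.2019 -0.0655; -0.0655 0.3202]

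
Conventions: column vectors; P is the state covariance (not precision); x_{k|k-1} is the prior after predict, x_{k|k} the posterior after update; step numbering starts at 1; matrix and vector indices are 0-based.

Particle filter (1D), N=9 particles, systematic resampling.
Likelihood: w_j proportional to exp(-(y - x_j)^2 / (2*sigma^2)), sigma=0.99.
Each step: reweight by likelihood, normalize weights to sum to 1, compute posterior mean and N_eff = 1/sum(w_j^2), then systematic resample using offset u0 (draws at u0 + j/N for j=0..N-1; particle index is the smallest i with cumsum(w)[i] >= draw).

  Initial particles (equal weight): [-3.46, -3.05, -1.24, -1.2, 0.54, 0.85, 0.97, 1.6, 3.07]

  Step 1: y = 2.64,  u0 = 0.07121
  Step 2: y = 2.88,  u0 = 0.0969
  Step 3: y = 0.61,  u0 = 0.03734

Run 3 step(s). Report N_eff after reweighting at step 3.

step 1: w=[0.0000, 0.0000, 0.0002, 0.0003, 0.0520, 0.0962, 0.1188, 0.2839, 0.4486]  mean=2.0560  Neff=3.2474  idx=[5, 6, 7, 7, 7, 8, 8, 8, 8]
step 2: w=[0.0222, 0.0282, 0.0787, 0.0787, 0.0787, 0.1783, 0.1783, 0.1783, 0.1783]  mean=2.6141  Neff=6.7981  idx=[2, 4, 5, 5, 6, 7, 7, 8, 8]
step 3: w=[0.3958, 0.3958, 0.0298, 0.0298, 0.0298, 0.0298, 0.0298, 0.0298, 0.0298]  mean=1.9064  Neff=3.1298  idx=[0, 0, 0, 0, 1, 1, 1, 2, 6]

N_eff = 3.1298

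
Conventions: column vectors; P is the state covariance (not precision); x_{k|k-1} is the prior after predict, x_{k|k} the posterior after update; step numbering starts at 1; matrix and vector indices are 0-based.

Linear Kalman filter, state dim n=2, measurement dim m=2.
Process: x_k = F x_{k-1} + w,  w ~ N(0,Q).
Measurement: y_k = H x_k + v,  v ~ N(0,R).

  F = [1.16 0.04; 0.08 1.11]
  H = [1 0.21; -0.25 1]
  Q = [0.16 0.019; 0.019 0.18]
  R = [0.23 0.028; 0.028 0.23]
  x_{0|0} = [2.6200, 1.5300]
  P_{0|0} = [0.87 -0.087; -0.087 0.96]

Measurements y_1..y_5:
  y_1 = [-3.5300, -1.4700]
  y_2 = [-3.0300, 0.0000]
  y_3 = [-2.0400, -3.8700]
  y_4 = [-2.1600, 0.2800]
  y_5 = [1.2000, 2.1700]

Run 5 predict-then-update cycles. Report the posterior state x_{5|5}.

x_post = [-0.5260, 0.7018]

step 1: x^-=[3.1004, 1.9079]  P^-=[1.3241 0.0301; 0.0301 1.3529]  S=[1.6264 0.0096; 0.0096 1.6507]  K=[0.8191 -0.1871; 0.1884 0.8140]  nu=[-7.0311, -2.6028]  x^+=[-2.1719, -1.5353]  P^+=[0.1780 0.0244; 0.0244 0.1986]
step 2: x^-=[-2.5809, -1.8779]  P^-=[0.4021 0.0759; 0.0759 0.4302]  S=[0.6830 0.0897; 0.0897 0.6474]  K=[0.6286 -0.1252; 0.1629 0.6126]  nu=[-0.0548, 1.2327]  x^+=[-2.7696, -1.1317]  P^+=[0.1363 0.0229; 0.0229 0.1512]
step 3: x^-=[-3.2580, -1.4777]  P^-=[0.3457 0.0679; 0.0679 0.3712]  S=[0.6206 0.0838; 0.0838 0.5889]  K=[0.5958 -0.1163; 0.1567 0.5792]  nu=[1.5283, -3.2068]  x^+=[-1.9745, -3.0956]  P^+=[0.1291 0.0222; 0.0222 0.1432]
step 4: x^-=[-2.4142, -3.5941]  P^-=[0.3360 0.0660; 0.0660 0.3612]  S=[0.6097 0.0824; 0.0824 0.5792]  K=[0.5894 -0.1149; 0.1552 0.5730]  nu=[1.0090, 3.2706]  x^+=[-2.1954, -1.5634]  P^+=[0.1277 0.0220; 0.0220 0.1416]
step 5: x^-=[-2.6092, -1.9110]  P^-=[0.3341 0.0655; 0.0655 0.3592]  S=[0.6075 0.0820; 0.0820 0.5774]  K=[0.5882 -0.1147; 0.1549 0.5718]  nu=[4.2105, 3.4287]  x^+=[-0.5260, 0.7018]  P^+=[0.1275 0.0220; 0.0220 0.1413]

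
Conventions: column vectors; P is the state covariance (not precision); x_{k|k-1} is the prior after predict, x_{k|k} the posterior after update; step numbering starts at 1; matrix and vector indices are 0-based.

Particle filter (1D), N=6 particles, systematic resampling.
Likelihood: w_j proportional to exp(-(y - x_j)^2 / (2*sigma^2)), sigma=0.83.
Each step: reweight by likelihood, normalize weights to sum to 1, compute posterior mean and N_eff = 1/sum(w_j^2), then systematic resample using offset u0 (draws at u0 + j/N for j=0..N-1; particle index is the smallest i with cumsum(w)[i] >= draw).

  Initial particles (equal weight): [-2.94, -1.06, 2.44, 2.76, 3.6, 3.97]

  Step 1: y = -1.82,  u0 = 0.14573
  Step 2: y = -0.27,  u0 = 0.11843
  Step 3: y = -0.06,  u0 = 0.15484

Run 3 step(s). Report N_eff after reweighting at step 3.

N_eff = 6.0000

step 1: w=[0.3796, 0.6204, 0.0000, 0.0000, 0.0000, 0.0000]  mean=-1.7737  Neff=1.8904  idx=[0, 0, 1, 1, 1, 1]
step 2: w=[0.0022, 0.0022, 0.2489, 0.2489, 0.2489, 0.2489]  mean=-1.0683  Neff=4.0355  idx=[2, 3, 3, 4, 5, 5]
step 3: w=[0.1667, 0.1667, 0.1667, 0.1667, 0.1667, 0.1667]  mean=-1.0600  Neff=6.0000  idx=[0, 1, 2, 3, 4, 5]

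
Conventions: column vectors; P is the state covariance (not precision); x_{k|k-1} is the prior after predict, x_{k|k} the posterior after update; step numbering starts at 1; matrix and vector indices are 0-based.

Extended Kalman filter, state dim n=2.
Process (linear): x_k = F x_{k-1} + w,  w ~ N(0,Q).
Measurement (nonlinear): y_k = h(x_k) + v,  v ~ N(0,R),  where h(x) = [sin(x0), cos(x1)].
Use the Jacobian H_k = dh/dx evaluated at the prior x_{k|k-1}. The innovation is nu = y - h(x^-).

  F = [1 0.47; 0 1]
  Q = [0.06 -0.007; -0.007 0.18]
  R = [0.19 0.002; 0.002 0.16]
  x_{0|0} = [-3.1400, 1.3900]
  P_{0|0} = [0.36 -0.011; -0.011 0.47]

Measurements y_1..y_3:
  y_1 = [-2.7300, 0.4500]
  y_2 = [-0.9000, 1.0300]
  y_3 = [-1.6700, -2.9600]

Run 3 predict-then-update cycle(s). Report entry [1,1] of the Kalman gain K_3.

step 1: x^-=[-2.4867, 1.3900]  P^-=[0.5135 0.2029; 0.2029 0.6500]  H_jac=[-0.7931 0.0000; 0.0000 -0.9837]  S=[0.5130 0.1603; 0.1603 0.7890]  K=[-0.7633 -0.0979; -0.0646 -0.7973]  nu=[-2.1209, 0.2702]  x^+=[-0.8943, 1.3115]  P^+=[0.1831 0.0175; 0.0175 0.1298]
step 2: x^-=[-0.2779, 1.3115]  P^-=[0.2882 0.0715; 0.0715 0.3098]  H_jac=[0.9616 0.0000; 0.0000 -0.9666]  S=[0.4565 -0.0644; -0.0644 0.4494]  K=[0.5975 -0.0681; 0.0577 -0.6580]  nu=[-0.6257, 0.7736]  x^+=[-0.7044, 0.7664]  P^+=[0.1179 0.0100; 0.0100 0.1088]
step 3: x^-=[-0.3442, 0.7664]  P^-=[0.2114 0.0542; 0.0542 0.2888]  H_jac=[0.9414 0.0000; 0.0000 -0.6935]  S=[0.3773 -0.0334; -0.0334 0.2989]  K=[0.5214 -0.0675; 0.0767 -0.6615]  nu=[-1.3326, -3.6804]  x^+=[-0.7906, 3.0989]  P^+=[0.1051 0.0141; 0.0141 0.1524]

K[1,1] = -0.6615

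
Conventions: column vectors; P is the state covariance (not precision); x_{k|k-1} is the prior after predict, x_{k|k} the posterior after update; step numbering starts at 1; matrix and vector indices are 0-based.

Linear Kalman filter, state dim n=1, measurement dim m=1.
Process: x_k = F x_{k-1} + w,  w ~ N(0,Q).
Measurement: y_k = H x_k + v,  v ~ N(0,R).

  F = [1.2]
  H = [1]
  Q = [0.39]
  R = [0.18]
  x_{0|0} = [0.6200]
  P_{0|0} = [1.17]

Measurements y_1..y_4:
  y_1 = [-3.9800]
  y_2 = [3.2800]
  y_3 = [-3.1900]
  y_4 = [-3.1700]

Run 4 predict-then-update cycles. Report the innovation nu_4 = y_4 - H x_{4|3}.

step 1: x^-=[0.7440]  P^-=[2.0748]  S=[2.2548]  K=[0.9202]  nu=[-4.7240]  x^+=[-3.6029]  P^+=[0.1656]
step 2: x^-=[-4.3235]  P^-=[0.6285]  S=[0.8085]  K=[0.7774]  nu=[7.6035]  x^+=[1.5872]  P^+=[0.1399]
step 3: x^-=[1.9047]  P^-=[0.5915]  S=[0.7715]  K=[0.7667]  nu=[-5.0947]  x^+=[-2.0013]  P^+=[0.1380]
step 4: x^-=[-2.4016]  P^-=[0.5887]  S=[0.7687]  K=[0.7658]  nu=[-0.7684]  x^+=[-2.9901]  P^+=[0.1379]

innov = [-0.7684]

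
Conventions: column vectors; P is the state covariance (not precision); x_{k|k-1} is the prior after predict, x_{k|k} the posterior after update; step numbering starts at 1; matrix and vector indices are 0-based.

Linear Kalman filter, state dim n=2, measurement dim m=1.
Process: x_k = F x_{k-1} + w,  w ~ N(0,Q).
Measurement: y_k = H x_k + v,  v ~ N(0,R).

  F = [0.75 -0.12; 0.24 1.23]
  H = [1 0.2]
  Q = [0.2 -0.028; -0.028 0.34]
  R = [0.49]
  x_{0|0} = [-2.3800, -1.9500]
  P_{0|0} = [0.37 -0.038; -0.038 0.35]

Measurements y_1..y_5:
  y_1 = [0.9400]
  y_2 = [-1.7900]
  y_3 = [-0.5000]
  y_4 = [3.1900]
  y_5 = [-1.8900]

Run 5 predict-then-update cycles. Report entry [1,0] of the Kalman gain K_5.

K[1,0] = -0.0838

step 1: x^-=[-1.5510, -2.9697]  P^-=[0.4200 -0.0470; -0.0470 0.8684]  S=[0.9259]  K=[0.4434; 0.1368]  nu=[3.0849]  x^+=[-0.1830, -2.5477]  P^+=[0.2379 -0.1032; -0.1032 0.8511]
step 2: x^-=[0.1685, -3.1776]  P^-=[0.3647 -0.2030; -0.2030 1.5804]  S=[0.8367]  K=[0.3873; 0.1351]  nu=[-1.3230]  x^+=[-0.3439, -3.3564]  P^+=[0.2391 -0.2468; -0.2468 1.5651]
step 3: x^-=[0.1448, -4.2109]  P^-=[0.4015 -0.4365; -0.4365 2.5759]  S=[0.8199]  K=[0.3832; 0.0959]  nu=[0.1974]  x^+=[0.2204, -4.1920]  P^+=[0.2811 -0.4667; -0.4667 2.5683]
step 4: x^-=[0.6684, -5.1032]  P^-=[0.4791 -0.7735; -0.7735 3.9663]  S=[0.8183]  K=[0.3964; 0.0241]  nu=[3.5423]  x^+=[2.0725, -5.0179]  P^+=[0.3505 -0.7814; -0.7814 3.9658]
step 5: x^-=[2.1565, -5.6746]  P^-=[0.5949 -1.2486; -1.2486 5.8988]  S=[0.8214]  K=[0.4202; -0.0838]  nu=[-2.9116]  x^+=[0.9330, -5.4307]  P^+=[0.4498 -1.2196; -1.2196 5.8930]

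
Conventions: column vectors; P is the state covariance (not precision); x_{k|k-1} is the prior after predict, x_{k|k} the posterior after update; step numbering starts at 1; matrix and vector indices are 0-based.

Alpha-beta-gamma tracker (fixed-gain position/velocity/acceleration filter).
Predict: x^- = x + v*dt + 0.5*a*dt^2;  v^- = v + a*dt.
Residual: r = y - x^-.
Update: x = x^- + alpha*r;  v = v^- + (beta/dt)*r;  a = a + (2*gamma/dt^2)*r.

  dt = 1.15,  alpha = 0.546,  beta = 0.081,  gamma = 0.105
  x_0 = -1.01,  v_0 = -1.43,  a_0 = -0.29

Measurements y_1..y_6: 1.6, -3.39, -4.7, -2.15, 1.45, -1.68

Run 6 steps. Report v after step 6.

step 1: x_pred=-2.8463  r=4.4463  x^+=-0.4186  v^+=-1.4503  a^+=0.4160
step 2: x_pred=-1.8114  r=-1.5786  x^+=-2.6733  v^+=-1.0831  a^+=0.1654
step 3: x_pred=-3.8095  r=-0.8905  x^+=-4.2957  v^+=-0.9557  a^+=0.0240
step 4: x_pred=-5.3789  r=3.2289  x^+=-3.6159  v^+=-0.7007  a^+=0.5367
step 5: x_pred=-4.0668  r=5.5168  x^+=-1.0546  v^+=0.3051  a^+=1.4127
step 6: x_pred=0.2303  r=-1.9103  x^+=-0.8127  v^+=1.7951  a^+=1.1093

v_post = 1.7951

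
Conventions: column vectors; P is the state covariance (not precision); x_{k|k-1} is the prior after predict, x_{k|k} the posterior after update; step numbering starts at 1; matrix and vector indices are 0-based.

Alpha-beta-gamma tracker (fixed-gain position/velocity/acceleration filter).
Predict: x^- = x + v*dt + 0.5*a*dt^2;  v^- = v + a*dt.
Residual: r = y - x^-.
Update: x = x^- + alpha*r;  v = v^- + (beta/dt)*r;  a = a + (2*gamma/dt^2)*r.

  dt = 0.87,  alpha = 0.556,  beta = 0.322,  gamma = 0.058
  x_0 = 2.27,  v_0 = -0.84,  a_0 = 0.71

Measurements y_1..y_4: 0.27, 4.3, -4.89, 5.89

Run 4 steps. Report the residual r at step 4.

step 1: x_pred=1.8079  r=-1.5379  x^+=0.9528  v^+=-0.7915  a^+=0.4743
step 2: x_pred=0.4437  r=3.8563  x^+=2.5878  v^+=1.0484  a^+=1.0653
step 3: x_pred=3.9031  r=-8.7931  x^+=-0.9859  v^+=-1.2792  a^+=-0.2823
step 4: x_pred=-2.2056  r=8.0956  x^+=2.2955  v^+=1.4715  a^+=0.9584

resid = 8.0956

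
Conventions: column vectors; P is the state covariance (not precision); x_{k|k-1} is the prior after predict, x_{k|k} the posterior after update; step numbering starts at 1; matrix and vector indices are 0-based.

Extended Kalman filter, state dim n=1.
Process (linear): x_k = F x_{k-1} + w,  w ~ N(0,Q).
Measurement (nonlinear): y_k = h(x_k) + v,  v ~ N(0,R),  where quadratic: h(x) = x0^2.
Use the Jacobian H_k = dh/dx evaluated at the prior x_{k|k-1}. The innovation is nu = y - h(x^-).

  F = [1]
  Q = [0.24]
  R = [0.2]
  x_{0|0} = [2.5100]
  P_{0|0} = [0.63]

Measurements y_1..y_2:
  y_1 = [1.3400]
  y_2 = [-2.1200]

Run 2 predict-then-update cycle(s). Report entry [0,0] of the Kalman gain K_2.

step 1: x^-=[2.5100]  P^-=[0.8700]  H_jac=[5.0200]  S=[22.1243]  K=[0.1974]  nu=[-4.9601]  x^+=[1.5309]  P^+=[0.0079]
step 2: x^-=[1.5309]  P^-=[0.2479]  H_jac=[3.0617]  S=[2.5235]  K=[0.3007]  nu=[-4.4635]  x^+=[0.1886]  P^+=[0.0196]

K[0,0] = 0.3007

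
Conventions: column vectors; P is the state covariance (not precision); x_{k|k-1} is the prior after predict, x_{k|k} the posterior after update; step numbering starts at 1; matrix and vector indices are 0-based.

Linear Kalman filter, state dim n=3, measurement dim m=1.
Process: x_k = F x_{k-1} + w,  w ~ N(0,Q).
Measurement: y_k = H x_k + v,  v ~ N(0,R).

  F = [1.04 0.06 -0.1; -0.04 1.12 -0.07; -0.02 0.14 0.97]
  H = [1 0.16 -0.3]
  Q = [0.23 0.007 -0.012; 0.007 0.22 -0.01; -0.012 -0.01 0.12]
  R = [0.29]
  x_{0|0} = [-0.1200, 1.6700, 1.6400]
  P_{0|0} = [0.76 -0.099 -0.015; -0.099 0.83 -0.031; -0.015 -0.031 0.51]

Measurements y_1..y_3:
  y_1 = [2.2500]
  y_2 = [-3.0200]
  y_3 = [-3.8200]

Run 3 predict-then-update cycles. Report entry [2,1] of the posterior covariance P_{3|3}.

P_post[2,1] = 0.5274

step 1: x^-=[-0.1886, 1.7604, 1.8270]  P^-=[1.0512 -0.0757 -0.1011; -0.0757 1.2785 0.0561; -0.1011 0.0561 0.6091]  S=[1.4599]  K=[0.7326; 0.0767; -0.1883]  nu=[2.7050]  x^+=[1.7931, 1.9680, 1.3176]  P^+=[0.2678 -0.1578 0.1003; -0.1578 1.2699 0.0772; 0.1003 0.0772 0.5574]
step 2: x^-=[1.8511, 2.0402, 1.5177]  P^-=[0.4883 -0.1142 0.0210; -0.1142 1.8187 0.2352; 0.0210 0.2352 0.6874]  S=[0.8150]  K=[0.5690; 0.1304; -0.1811]  nu=[-4.7422]  x^+=[-0.8472, 1.4219, 2.3765]  P^+=[0.2244 -0.1746 0.1050; -0.1746 1.8049 0.2545; 0.1050 0.2545 0.6607]
step 3: x^-=[-1.0334, 1.4601, 2.5212]  P^-=[0.4392 -0.1162 0.0265; -0.1162 2.4640 0.5033; 0.0265 0.5033 0.8431]  S=[0.7667]  K=[0.5382; 0.1657; -0.1903]  nu=[-2.2639]  x^+=[-2.2517, 1.0849, 2.9519]  P^+=[0.2171 -0.1846 0.1050; -0.1846 2.4429 0.5274; 0.1050 0.5274 0.8154]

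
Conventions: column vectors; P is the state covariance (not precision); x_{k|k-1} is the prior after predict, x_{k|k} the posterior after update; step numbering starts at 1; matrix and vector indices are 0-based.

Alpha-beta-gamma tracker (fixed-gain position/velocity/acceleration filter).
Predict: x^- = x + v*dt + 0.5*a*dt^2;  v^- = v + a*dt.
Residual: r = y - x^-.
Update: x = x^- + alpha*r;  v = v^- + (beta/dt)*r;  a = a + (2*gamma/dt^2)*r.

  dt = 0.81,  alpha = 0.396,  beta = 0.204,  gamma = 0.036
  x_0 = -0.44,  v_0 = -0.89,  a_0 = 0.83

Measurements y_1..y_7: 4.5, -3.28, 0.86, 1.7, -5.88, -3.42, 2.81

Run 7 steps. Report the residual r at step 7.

resid = 5.5886

step 1: x_pred=-0.8886  r=5.3886  x^+=1.2453  v^+=1.1394  a^+=1.4213
step 2: x_pred=2.6345  r=-5.9145  x^+=0.2924  v^+=0.8011  a^+=0.7723
step 3: x_pred=1.1946  r=-0.3346  x^+=1.0621  v^+=1.3424  a^+=0.7356
step 4: x_pred=2.3908  r=-0.6908  x^+=2.1172  v^+=1.7643  a^+=0.6598
step 5: x_pred=3.7627  r=-9.6427  x^+=-0.0558  v^+=-0.1299  a^+=-0.3984
step 6: x_pred=-0.2917  r=-3.1283  x^+=-1.5305  v^+=-1.2405  a^+=-0.7417
step 7: x_pred=-2.7786  r=5.5886  x^+=-0.5655  v^+=-0.4338  a^+=-0.1284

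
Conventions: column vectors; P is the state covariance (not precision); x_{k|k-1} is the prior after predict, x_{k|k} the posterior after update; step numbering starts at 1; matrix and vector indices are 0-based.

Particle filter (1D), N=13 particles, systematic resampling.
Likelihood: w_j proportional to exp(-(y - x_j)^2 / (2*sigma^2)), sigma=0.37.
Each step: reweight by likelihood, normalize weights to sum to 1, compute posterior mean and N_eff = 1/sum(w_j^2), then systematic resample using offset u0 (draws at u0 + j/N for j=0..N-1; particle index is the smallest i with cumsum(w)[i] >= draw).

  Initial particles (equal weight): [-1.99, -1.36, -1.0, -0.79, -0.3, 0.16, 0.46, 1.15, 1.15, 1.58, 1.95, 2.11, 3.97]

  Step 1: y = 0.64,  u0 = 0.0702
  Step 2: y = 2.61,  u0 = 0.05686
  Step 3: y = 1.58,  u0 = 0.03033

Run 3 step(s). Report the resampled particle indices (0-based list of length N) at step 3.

step 1: w=[0.0000, 0.0000, 0.0000, 0.0003, 0.0182, 0.1982, 0.4084, 0.1778, 0.1778, 0.0182, 0.0009, 0.0002, 0.0000]  mean=0.6537  Neff=3.7041  idx=[5, 5, 6, 6, 6, 6, 6, 6, 7, 7, 8, 8, 9]
step 2: w=[0.0000, 0.0000, 0.0000, 0.0000, 0.0000, 0.0000, 0.0000, 0.0000, 0.0185, 0.0185, 0.0185, 0.0185, 0.9258]  mean=1.5481  Neff=1.1648  idx=[11, 12, 12, 12, 12, 12, 12, 12, 12, 12, 12, 12, 12]
step 3: w=[0.0407, 0.0799, 0.0799, 0.0799, 0.0799, 0.0799, 0.0799, 0.0799, 0.0799, 0.0799, 0.0799, 0.0799, 0.0799]  mean=1.5625  Neff=12.7640  idx=[0, 1, 2, 3, 4, 5, 6, 7, 8, 9, 10, 11, 12]

resampled_idx = [0, 1, 2, 3, 4, 5, 6, 7, 8, 9, 10, 11, 12]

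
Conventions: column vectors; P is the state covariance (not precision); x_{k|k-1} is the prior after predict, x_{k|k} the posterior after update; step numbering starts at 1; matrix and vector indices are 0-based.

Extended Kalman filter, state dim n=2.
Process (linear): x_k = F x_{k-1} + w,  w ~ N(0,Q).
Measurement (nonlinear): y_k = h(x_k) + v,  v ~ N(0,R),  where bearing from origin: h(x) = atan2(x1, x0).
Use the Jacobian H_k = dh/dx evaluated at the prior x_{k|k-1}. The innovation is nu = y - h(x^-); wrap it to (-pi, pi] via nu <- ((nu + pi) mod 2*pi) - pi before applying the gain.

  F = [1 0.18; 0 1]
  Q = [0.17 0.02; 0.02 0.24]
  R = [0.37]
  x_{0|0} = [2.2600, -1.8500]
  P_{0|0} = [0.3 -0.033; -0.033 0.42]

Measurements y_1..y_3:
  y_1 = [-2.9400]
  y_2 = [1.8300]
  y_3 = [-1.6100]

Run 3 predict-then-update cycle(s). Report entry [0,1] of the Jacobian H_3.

H_jac[0,1] = 0.2557

step 1: x^-=[1.9270, -1.8500]  P^-=[0.4717 0.0626; 0.0626 0.6600]  H_jac=[0.2593 0.2700]  S=[0.4586]  K=[0.3035; 0.4240]  nu=[-2.1750]  x^+=[1.2668, -2.7723]  P^+=[0.4295 0.0036; 0.0036 0.5775]
step 2: x^-=[0.7678, -2.7723]  P^-=[0.6195 0.1275; 0.1275 0.8175]  H_jac=[0.3350 0.0928]  S=[0.4545]  K=[0.4827; 0.2609]  nu=[3.1306]  x^+=[2.2788, -1.9554]  P^+=[0.5136 0.0703; 0.0703 0.7866]
step 3: x^-=[1.9269, -1.9554]  P^-=[0.7344 0.2319; 0.2319 1.0266]  H_jac=[0.2595 0.2557]  S=[0.5173]  K=[0.4829; 0.6237]  nu=[-0.8172]  x^+=[1.5322, -2.4651]  P^+=[0.6137 0.0761; 0.0761 0.8254]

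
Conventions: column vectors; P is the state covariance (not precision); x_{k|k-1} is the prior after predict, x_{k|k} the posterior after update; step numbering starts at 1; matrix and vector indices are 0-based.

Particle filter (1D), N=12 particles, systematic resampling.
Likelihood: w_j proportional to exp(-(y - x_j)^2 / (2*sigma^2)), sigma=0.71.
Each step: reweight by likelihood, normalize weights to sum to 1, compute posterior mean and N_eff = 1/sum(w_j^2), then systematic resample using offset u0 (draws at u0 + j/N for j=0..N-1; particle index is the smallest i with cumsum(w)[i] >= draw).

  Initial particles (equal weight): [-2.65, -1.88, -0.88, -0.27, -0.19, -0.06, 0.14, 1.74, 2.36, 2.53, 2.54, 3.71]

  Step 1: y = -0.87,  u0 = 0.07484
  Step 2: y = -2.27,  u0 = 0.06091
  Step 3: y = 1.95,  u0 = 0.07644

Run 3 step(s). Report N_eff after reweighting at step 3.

N_eff = 1.2794

step 1: w=[0.0119, 0.1003, 0.2758, 0.1930, 0.1744, 0.1439, 0.1003, 0.0003, 0.0000, 0.0000, 0.0000, 0.0000]  mean=-0.5421  Neff=5.4133  idx=[1, 2, 2, 2, 3, 3, 3, 4, 4, 5, 6, 6]
step 2: w=[0.6144, 0.1051, 0.1051, 0.1051, 0.0135, 0.0135, 0.0135, 0.0098, 0.0098, 0.0056, 0.0022, 0.0022]  mean=-1.4470  Neff=2.4306  idx=[0, 0, 0, 0, 0, 0, 0, 1, 2, 2, 3, 7]
step 3: w=[0.0000, 0.0000, 0.0000, 0.0000, 0.0000, 0.0000, 0.0000, 0.0294, 0.0294, 0.0294, 0.0294, 0.8821]  mean=-0.2716  Neff=1.2794  idx=[9, 11, 11, 11, 11, 11, 11, 11, 11, 11, 11, 11]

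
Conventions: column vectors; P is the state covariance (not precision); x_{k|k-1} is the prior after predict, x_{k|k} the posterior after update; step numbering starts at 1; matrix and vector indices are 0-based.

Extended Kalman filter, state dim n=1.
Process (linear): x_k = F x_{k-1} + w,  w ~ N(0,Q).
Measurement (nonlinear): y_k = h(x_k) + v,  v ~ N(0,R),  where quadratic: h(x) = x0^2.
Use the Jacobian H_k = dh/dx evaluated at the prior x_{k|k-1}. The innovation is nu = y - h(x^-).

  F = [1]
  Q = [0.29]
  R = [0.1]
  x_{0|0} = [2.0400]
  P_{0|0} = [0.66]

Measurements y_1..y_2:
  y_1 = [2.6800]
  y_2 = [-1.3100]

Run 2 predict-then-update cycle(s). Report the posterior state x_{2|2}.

x_post = [0.4853]

step 1: x^-=[2.0400]  P^-=[0.9500]  H_jac=[4.0800]  S=[15.9141]  K=[0.2436]  nu=[-1.4816]  x^+=[1.6791]  P^+=[0.0060]
step 2: x^-=[1.6791]  P^-=[0.2960]  H_jac=[3.3583]  S=[3.4380]  K=[0.2891]  nu=[-4.1295]  x^+=[0.4853]  P^+=[0.0086]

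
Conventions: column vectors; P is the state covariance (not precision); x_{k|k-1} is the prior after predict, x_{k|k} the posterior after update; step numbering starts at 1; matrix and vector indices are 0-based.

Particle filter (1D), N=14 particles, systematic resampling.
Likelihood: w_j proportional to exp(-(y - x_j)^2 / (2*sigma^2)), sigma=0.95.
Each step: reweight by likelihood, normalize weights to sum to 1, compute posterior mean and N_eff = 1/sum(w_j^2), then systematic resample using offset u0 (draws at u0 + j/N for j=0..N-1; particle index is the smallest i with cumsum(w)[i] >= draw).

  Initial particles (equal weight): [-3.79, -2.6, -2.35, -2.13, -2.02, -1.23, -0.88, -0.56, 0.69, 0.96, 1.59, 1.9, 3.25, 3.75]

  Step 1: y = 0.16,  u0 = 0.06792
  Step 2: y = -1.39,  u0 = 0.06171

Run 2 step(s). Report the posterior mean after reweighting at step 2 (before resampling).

post_mean = -0.6829

step 1: w=[0.0000, 0.0038, 0.0078, 0.0141, 0.0185, 0.0882, 0.1413, 0.1931, 0.2202, 0.1805, 0.0829, 0.0481, 0.0013, 0.0002]  mean=0.1166  Neff=6.4146  idx=[5, 6, 6, 7, 7, 7, 8, 8, 8, 9, 9, 9, 10, 11]
step 2: w=[0.1900, 0.1668, 0.1668, 0.1316, 0.1316, 0.1316, 0.0175, 0.0175, 0.0175, 0.0090, 0.0090, 0.0090, 0.0014, 0.0005]  mean=-0.6829  Neff=6.9026  idx=[0, 0, 1, 1, 1, 2, 2, 3, 3, 4, 4, 5, 6, 11]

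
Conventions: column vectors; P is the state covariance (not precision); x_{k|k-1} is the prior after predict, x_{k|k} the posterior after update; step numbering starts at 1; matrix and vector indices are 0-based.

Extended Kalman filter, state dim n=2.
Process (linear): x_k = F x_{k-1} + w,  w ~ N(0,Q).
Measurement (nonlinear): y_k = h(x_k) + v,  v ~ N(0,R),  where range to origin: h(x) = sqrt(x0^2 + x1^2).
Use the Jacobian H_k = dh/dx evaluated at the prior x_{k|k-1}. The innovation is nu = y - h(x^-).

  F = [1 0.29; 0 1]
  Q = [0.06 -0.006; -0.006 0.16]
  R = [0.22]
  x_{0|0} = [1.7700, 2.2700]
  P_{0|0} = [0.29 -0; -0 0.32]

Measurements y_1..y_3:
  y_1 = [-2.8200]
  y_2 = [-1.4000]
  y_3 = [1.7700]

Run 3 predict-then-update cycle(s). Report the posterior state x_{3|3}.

step 1: x^-=[2.4283, 2.2700]  P^-=[0.3769 0.0868; 0.0868 0.4800]  H_jac=[0.7305 0.6829]  S=[0.7316]  K=[0.4574; 0.5347]  nu=[-6.1441]  x^+=[-0.3819, -1.0154]  P^+=[0.2239 -0.0921; -0.0921 0.2708]
step 2: x^-=[-0.6764, -1.0154]  P^-=[0.2532 -0.0196; -0.0196 0.4308]  H_jac=[-0.5544 -0.8323]  S=[0.5782]  K=[-0.2146; -0.6014]  nu=[-2.6200]  x^+=[-0.1141, 0.5603]  P^+=[0.2266 -0.0942; -0.0942 0.2217]
step 3: x^-=[0.0484, 0.5603]  P^-=[0.2506 -0.0359; -0.0359 0.3817]  H_jac=[0.0860 0.9963]  S=[0.5946]  K=[-0.0239; 0.6344]  nu=[1.2077]  x^+=[0.0195, 1.3264]  P^+=[0.2503 -0.0269; -0.0269 0.1424]

x_post = [0.0195, 1.3264]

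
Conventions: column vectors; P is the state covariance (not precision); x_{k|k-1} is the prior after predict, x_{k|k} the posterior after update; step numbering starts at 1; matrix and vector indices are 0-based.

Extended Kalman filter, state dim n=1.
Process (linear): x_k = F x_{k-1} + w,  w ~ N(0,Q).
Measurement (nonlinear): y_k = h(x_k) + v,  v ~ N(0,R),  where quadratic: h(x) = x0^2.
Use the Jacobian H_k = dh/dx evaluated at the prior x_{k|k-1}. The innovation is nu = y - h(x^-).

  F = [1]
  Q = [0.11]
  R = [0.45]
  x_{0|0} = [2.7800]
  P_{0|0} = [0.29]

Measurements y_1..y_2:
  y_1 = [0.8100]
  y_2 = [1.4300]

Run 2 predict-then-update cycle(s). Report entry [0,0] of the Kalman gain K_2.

step 1: x^-=[2.7800]  P^-=[0.4000]  H_jac=[5.5600]  S=[12.8154]  K=[0.1735]  nu=[-6.9184]  x^+=[1.5794]  P^+=[0.0140]
step 2: x^-=[1.5794]  P^-=[0.1240]  H_jac=[3.1588]  S=[1.6877]  K=[0.2322]  nu=[-1.0644]  x^+=[1.3322]  P^+=[0.0331]

K[0,0] = 0.2322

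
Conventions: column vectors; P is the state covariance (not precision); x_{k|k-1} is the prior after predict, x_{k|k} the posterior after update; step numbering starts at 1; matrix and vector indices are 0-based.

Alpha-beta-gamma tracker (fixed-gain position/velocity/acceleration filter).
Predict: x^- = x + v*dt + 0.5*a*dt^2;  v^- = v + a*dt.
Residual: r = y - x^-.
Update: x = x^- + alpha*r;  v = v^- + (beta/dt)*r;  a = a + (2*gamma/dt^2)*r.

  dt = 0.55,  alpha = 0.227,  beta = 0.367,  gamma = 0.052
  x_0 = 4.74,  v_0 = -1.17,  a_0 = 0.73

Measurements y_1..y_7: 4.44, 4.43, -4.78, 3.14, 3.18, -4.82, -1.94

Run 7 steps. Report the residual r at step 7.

step 1: x_pred=4.2069  r=0.2331  x^+=4.2598  v^+=-0.6130  a^+=0.8101
step 2: x_pred=4.0452  r=0.3848  x^+=4.1326  v^+=0.0894  a^+=0.9424
step 3: x_pred=4.3243  r=-9.1043  x^+=2.2576  v^+=-5.4673  a^+=-2.1876
step 4: x_pred=-1.0803  r=4.2203  x^+=-0.1223  v^+=-3.8544  a^+=-0.7367
step 5: x_pred=-2.3537  r=5.5337  x^+=-1.0975  v^+=-0.5671  a^+=1.1658
step 6: x_pred=-1.2331  r=-3.5869  x^+=-2.0473  v^+=-2.3194  a^+=-0.0674
step 7: x_pred=-3.3332  r=1.3932  x^+=-3.0169  v^+=-1.4268  a^+=0.4116

resid = 1.3932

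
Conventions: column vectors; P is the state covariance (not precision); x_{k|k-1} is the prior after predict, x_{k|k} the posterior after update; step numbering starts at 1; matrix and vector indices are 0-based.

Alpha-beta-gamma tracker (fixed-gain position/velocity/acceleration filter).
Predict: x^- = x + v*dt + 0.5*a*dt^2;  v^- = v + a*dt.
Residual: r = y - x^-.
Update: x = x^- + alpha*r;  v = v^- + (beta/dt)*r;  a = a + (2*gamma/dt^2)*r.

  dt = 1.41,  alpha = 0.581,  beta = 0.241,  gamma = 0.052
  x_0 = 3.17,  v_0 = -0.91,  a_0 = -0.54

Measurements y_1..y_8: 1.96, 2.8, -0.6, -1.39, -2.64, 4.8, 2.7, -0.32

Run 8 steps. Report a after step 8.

a_post = 0.3941

step 1: x_pred=1.3501  r=0.6099  x^+=1.7045  v^+=-1.5672  a^+=-0.5081
step 2: x_pred=-1.0103  r=3.8103  x^+=1.2035  v^+=-1.6323  a^+=-0.3088
step 3: x_pred=-1.4050  r=0.8050  x^+=-0.9373  v^+=-1.9301  a^+=-0.2667
step 4: x_pred=-3.9238  r=2.5338  x^+=-2.4517  v^+=-1.8730  a^+=-0.1341
step 5: x_pred=-5.2259  r=2.5859  x^+=-3.7235  v^+=-1.6201  a^+=0.0012
step 6: x_pred=-6.0067  r=10.8067  x^+=0.2720  v^+=0.2286  a^+=0.5665
step 7: x_pred=1.1574  r=1.5426  x^+=2.0537  v^+=1.2910  a^+=0.6472
step 8: x_pred=4.5173  r=-4.8373  x^+=1.7068  v^+=1.3767  a^+=0.3941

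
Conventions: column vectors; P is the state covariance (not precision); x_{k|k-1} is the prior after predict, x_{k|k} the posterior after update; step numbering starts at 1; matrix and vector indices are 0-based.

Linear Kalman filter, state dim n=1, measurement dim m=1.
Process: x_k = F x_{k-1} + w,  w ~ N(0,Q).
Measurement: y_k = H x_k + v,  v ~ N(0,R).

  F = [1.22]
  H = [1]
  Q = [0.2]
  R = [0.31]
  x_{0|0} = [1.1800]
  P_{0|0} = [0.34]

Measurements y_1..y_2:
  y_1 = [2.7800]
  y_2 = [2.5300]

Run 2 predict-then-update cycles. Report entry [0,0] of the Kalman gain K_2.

step 1: x^-=[1.4396]  P^-=[0.7061]  S=[1.0161]  K=[0.6949]  nu=[1.3404]  x^+=[2.3710]  P^+=[0.2154]
step 2: x^-=[2.8927]  P^-=[0.5206]  S=[0.8306]  K=[0.6268]  nu=[-0.3627]  x^+=[2.6654]  P^+=[0.1943]

K[0,0] = 0.6268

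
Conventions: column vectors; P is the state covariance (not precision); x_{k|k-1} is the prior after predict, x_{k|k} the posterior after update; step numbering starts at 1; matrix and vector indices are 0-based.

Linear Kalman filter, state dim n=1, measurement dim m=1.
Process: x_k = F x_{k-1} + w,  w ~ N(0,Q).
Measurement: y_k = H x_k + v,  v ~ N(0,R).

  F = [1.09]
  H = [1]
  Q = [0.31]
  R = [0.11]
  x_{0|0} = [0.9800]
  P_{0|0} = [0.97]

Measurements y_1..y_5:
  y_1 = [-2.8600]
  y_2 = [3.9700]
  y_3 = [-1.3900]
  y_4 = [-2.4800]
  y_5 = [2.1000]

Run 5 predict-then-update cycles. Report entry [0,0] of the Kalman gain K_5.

K[0,0] = 0.7898

step 1: x^-=[1.0682]  P^-=[1.4625]  S=[1.5725]  K=[0.9300]  nu=[-3.9282]  x^+=[-2.5852]  P^+=[0.1023]
step 2: x^-=[-2.8179]  P^-=[0.4315]  S=[0.5415]  K=[0.7969]  nu=[6.7879]  x^+=[2.5912]  P^+=[0.0877]
step 3: x^-=[2.8245]  P^-=[0.4141]  S=[0.5241]  K=[0.7901]  nu=[-4.2145]  x^+=[-0.5055]  P^+=[0.0869]
step 4: x^-=[-0.5510]  P^-=[0.4133]  S=[0.5233]  K=[0.7898]  nu=[-1.9290]  x^+=[-2.0745]  P^+=[0.0869]
step 5: x^-=[-2.2612]  P^-=[0.4132]  S=[0.5232]  K=[0.7898]  nu=[4.3612]  x^+=[1.1831]  P^+=[0.0869]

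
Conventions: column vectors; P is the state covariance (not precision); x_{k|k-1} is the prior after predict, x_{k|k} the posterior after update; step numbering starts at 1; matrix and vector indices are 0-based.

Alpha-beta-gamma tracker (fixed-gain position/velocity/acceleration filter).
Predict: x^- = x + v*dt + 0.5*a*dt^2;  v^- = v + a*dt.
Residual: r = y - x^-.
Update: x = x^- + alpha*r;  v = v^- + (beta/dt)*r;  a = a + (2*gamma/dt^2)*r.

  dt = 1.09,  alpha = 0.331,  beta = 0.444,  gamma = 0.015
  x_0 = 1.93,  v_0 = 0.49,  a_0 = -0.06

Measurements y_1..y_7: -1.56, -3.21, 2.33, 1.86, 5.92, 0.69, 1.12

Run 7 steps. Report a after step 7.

step 1: x_pred=2.4285  r=-3.9885  x^+=1.1083  v^+=-1.2001  a^+=-0.1607
step 2: x_pred=-0.2953  r=-2.9147  x^+=-1.2600  v^+=-2.5625  a^+=-0.2343
step 3: x_pred=-4.1924  r=6.5224  x^+=-2.0335  v^+=-0.1611  a^+=-0.0696
step 4: x_pred=-2.2504  r=4.1104  x^+=-0.8899  v^+=1.4374  a^+=0.0342
step 5: x_pred=0.6971  r=5.2229  x^+=2.4259  v^+=3.6021  a^+=0.1661
step 6: x_pred=6.4508  r=-5.7608  x^+=4.5440  v^+=1.4365  a^+=0.0206
step 7: x_pred=6.1220  r=-5.0020  x^+=4.4663  v^+=-0.5786  a^+=-0.1057

a_post = -0.1057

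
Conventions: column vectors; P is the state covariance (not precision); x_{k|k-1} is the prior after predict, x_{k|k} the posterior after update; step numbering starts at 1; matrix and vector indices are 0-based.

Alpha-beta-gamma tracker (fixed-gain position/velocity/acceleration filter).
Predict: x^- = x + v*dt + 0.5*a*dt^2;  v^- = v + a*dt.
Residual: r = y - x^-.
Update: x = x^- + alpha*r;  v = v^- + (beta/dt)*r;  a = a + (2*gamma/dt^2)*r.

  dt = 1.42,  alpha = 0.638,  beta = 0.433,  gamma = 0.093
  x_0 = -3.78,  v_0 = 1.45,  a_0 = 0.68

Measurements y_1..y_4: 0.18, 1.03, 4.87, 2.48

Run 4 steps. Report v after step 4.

v_post = 1.0456

step 1: x_pred=-1.0354  r=1.2154  x^+=-0.2600  v^+=2.7862  a^+=0.7921
step 2: x_pred=4.4951  r=-3.4651  x^+=2.2844  v^+=2.8544  a^+=0.4725
step 3: x_pred=6.8140  r=-1.9440  x^+=5.5737  v^+=2.9326  a^+=0.2932
step 4: x_pred=10.0335  r=-7.5535  x^+=5.2144  v^+=1.0456  a^+=-0.4036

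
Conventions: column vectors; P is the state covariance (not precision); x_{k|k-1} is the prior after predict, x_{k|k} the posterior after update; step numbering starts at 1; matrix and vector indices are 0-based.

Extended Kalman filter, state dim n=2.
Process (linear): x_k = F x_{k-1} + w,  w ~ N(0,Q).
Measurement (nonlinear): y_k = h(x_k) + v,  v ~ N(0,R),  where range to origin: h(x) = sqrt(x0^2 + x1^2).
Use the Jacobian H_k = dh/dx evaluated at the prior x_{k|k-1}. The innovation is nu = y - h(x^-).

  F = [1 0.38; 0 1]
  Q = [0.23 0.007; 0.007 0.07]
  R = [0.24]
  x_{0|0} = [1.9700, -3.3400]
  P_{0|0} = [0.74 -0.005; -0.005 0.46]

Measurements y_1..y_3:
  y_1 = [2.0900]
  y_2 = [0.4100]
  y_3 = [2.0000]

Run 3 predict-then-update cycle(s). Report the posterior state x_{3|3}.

step 1: x^-=[0.7008, -3.3400]  P^-=[1.0326 0.1768; 0.1768 0.5300]  H_jac=[0.2053 -0.9787]  S=[0.7201]  K=[0.0542; -0.6699]  nu=[-1.3227]  x^+=[0.6291, -2.4539]  P^+=[1.0305 0.2029; 0.2029 0.2069]
step 2: x^-=[-0.3034, -2.4539]  P^-=[1.4446 0.2885; 0.2885 0.2769]  H_jac=[-0.1227 -0.9924]  S=[0.6047]  K=[-0.7667; -0.5129]  nu=[-2.0626]  x^+=[1.2780, -1.3960]  P^+=[1.0892 0.0508; 0.0508 0.1178]
step 3: x^-=[0.7475, -1.3960]  P^-=[1.3748 0.1025; 0.1025 0.1878]  H_jac=[0.4720 -0.8816]  S=[0.6070]  K=[0.9203; -0.1930]  nu=[0.4165]  x^+=[1.1308, -1.4764]  P^+=[0.8607 0.2103; 0.2103 0.1652]

x_post = [1.1308, -1.4764]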